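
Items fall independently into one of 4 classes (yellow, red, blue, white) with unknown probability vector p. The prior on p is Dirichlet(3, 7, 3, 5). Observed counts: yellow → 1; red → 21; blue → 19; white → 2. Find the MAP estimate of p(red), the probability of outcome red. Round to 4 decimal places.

The posterior is Dirichlet(αᵢ + nᵢ) = Dirichlet(4, 28, 22, 7).
For a Dirichlet(a₁,…,a_K) with all aᵢ > 1, the mode has j-th component (aⱼ − 1)/(Σaᵢ − K).
Here Σaᵢ = 61 and K = 4, so p(red) = (28 − 1)/(61 − 4) = 27/57 ≈ 0.4737.

MAP estimate of p(red) = 0.4737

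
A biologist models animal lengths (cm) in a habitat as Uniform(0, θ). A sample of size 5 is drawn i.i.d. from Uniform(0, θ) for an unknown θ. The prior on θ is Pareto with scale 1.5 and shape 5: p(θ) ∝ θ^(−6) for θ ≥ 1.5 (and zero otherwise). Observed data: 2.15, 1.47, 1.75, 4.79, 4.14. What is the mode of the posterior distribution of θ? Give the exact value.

The Uniform(0, θ) likelihood is θ^(−n) for θ ≥ max(xᵢ), zero otherwise. Here max(xᵢ) = 4.79.
Posterior ∝ θ^(−6) · θ^(−5) = θ^(−11) on θ ≥ max(1.5, 4.79) = 4.79.
This density is strictly decreasing in θ, so the posterior mode lies at the lower boundary of the support.

θ̂_MAP = 4.79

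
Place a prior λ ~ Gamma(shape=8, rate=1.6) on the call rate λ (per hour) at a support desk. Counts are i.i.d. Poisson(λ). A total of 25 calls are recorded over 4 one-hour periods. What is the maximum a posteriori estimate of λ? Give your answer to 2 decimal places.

λ̂_MAP = 5.71

Σxᵢ = 25, n = 4.
Posterior ∝ λ^7e^(−1.6λ) · λ^25e^(−4λ) = λ^32e^(−5.6λ), i.e. Gamma(shape=33, rate=5.6).
The mode of a Gamma(a, b) with a ≥ 1 (shape–rate) is (a−1)/b = 32/5.6 ≈ 5.71.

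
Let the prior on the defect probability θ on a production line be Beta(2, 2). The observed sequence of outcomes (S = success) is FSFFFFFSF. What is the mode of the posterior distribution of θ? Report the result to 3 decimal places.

θ̂_MAP = 0.273

Prior: Beta(2, 2).
Data: 2 successes in 9 trials (from the sequence). The binomial likelihood contributes θ^2(1−θ)^7, so the posterior is Beta(2+2, 2+7) = Beta(4, 9).
For Beta(a, b) with a, b > 1 the mode is (a−1)/(a+b−2) = 3/11 ≈ 0.273.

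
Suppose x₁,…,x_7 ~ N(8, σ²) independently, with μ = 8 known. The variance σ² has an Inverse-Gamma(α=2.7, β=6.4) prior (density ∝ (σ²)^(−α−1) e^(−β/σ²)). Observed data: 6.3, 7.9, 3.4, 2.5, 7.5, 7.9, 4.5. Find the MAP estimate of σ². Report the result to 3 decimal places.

σ̂²_MAP = 5.529

Sum of squared deviations about the known mean: SS = (6.3−8)² + (7.9−8)² + (3.4−8)² + (2.5−8)² + (7.5−8)² + (7.9−8)² + (4.5−8)² = 66.82.
The Normal likelihood contributes (σ²)^(−n/2) exp(−SS/(2σ²)), so the posterior is Inverse-Gamma(α + n/2, β + SS/2) = Inverse-Gamma(6.2, 39.81).
The mode of Inverse-Gamma(a, b) is b/(a+1) = 39.81/7.2 ≈ 5.529.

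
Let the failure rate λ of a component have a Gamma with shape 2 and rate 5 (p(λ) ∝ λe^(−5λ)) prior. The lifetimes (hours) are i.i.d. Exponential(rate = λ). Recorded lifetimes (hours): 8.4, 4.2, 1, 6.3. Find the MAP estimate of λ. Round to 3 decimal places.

The Exponential(rate=λ) likelihood is ∝ λ^n e^(−λΣtᵢ). Here n = 4 and Σtᵢ = 8.4 + 4.2 + 1 + 6.3 = 19.9.
Posterior ∝ λe^(−5λ) · λ^4e^(−19.9λ) = λ^5e^(−24.9λ), i.e. Gamma(6, 24.9).
Mode = (a−1)/b = 5/24.9 ≈ 0.201.

λ̂_MAP = 0.201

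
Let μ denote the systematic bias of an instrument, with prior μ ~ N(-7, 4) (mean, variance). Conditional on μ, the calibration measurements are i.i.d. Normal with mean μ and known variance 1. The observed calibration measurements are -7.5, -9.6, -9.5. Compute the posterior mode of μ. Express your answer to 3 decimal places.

μ̂_MAP = -8.723

n = 3; x̄ = ((-7.5) + (-9.6) + (-9.5))/3 = -26.6/3 = -133/15 ≈ -8.8667.
For a Normal prior and Normal likelihood with known variance, the posterior is Normal; its mode equals its mean, the precision-weighted average.
Prior precision 1/σ₀² = 1/4 = 0.25; data precision n/σ² = 3/1 = 3.
μ̂ = (0.25·(-7) + 3·(-133/15)) / (0.25 + 3) = (-28.35)/3.25 = -567/65 ≈ -8.723.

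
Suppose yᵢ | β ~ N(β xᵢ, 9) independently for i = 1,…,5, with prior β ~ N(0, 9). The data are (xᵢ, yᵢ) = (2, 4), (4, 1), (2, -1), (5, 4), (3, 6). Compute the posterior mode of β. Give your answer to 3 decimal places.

β̂_MAP = 0.814

log p(β | y) = −Σ(yᵢ − βxᵢ)²/(2·9) − β²/(2·9) + const.
Setting the derivative to zero: Σxᵢ(yᵢ − βxᵢ)/9 − β/9 = 0, so β = Σxᵢyᵢ / (Σxᵢ² + σ²/τ²).
Σxᵢyᵢ = 2·4 + 4·1 + 2·(-1) + 5·4 + 3·6 = 48; Σxᵢ² = 58; σ²/τ² = 1.
β̂_MAP = 48 / (58 + 1) = 48/59 ≈ 0.814.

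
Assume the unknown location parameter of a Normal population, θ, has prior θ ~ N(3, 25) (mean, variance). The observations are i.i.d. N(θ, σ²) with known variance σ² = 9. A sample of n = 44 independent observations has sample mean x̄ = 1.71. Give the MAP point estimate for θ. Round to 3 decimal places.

n = 44, x̄ = 1.71.
For a Normal prior and Normal likelihood with known variance, the posterior is Normal; its mode equals its mean, the precision-weighted average.
Prior precision 1/σ₀² = 1/25 = 0.04; data precision n/σ² = 44/9.
θ̂ = (0.04·3 + (44/9)·1.71) / (0.04 + 44/9) = 8.48/(1109/225) = 1908/1109 ≈ 1.720.

θ̂_MAP = 1.720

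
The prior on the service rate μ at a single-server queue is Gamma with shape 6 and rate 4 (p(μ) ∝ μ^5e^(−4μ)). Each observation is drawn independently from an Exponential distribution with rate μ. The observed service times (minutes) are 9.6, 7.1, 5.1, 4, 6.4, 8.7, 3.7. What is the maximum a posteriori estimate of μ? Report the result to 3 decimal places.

μ̂_MAP = 0.247

The Exponential(rate=μ) likelihood is ∝ μ^n e^(−μΣtᵢ). Here n = 7 and Σtᵢ = 9.6 + 7.1 + 5.1 + 4 + 6.4 + 8.7 + 3.7 = 44.6.
Posterior ∝ μ^5e^(−4μ) · μ^7e^(−44.6μ) = μ^12e^(−48.6μ), i.e. Gamma(13, 48.6).
Mode = (a−1)/b = 12/48.6 ≈ 0.247.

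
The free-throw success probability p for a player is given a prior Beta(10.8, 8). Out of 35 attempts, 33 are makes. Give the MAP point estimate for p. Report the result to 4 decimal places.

Prior: Beta(10.8, 8).
Data: 33 successes in 35 trials. The binomial likelihood contributes p^33(1−p)^2, so the posterior is Beta(10.8+33, 8+2) = Beta(43.8, 10).
For Beta(a, b) with a, b > 1 the mode is (a−1)/(a+b−2) = 42.8/51.8 ≈ 0.8263.

p̂_MAP = 0.8263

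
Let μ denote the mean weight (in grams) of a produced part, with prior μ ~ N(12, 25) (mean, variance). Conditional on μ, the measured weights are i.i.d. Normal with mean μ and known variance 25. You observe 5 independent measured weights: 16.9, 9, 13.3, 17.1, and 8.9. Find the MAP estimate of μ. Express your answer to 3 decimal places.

n = 5; x̄ = (16.9 + 9 + 13.3 + 17.1 + 8.9)/5 = 65.2/5 = 13.04.
For a Normal prior and Normal likelihood with known variance, the posterior is Normal; its mode equals its mean, the precision-weighted average.
Prior precision 1/σ₀² = 1/25 = 0.04; data precision n/σ² = 5/25 = 0.2.
μ̂ = (0.04·12 + 0.2·13.04) / (0.04 + 0.2) = 3.088/0.24 = 193/15 ≈ 12.867.

μ̂_MAP = 12.867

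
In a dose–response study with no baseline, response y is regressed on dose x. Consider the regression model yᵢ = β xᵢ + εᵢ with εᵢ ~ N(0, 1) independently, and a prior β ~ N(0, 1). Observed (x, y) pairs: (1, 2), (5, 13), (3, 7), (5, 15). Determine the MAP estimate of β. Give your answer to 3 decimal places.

log p(β | y) = −Σ(yᵢ − βxᵢ)²/(2·1) − β²/(2·1) + const.
Setting the derivative to zero: Σxᵢ(yᵢ − βxᵢ)/1 − β/1 = 0, so β = Σxᵢyᵢ / (Σxᵢ² + σ²/τ²).
Σxᵢyᵢ = 1·2 + 5·13 + 3·7 + 5·15 = 163; Σxᵢ² = 60; σ²/τ² = 1.
β̂_MAP = 163 / (60 + 1) = 163/61 ≈ 2.672.

β̂_MAP = 2.672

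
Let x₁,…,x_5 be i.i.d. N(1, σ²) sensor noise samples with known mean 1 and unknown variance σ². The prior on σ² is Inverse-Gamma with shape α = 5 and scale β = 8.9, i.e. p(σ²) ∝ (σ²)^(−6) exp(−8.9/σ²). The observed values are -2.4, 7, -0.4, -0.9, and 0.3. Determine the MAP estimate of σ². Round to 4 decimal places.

Sum of squared deviations about the known mean: SS = (-2.4−1)² + (7−1)² + (-0.4−1)² + (-0.9−1)² + (0.3−1)² = 53.62.
The Normal likelihood contributes (σ²)^(−n/2) exp(−SS/(2σ²)), so the posterior is Inverse-Gamma(α + n/2, β + SS/2) = Inverse-Gamma(7.5, 35.71).
The mode of Inverse-Gamma(a, b) is b/(a+1) = 35.71/8.5 ≈ 4.2012.

σ̂²_MAP = 4.2012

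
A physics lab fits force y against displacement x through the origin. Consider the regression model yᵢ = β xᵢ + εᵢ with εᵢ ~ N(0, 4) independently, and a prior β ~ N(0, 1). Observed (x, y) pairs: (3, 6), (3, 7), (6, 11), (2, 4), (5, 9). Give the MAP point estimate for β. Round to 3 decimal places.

β̂_MAP = 1.816

log p(β | y) = −Σ(yᵢ − βxᵢ)²/(2·4) − β²/(2·1) + const.
Setting the derivative to zero: Σxᵢ(yᵢ − βxᵢ)/4 − β/1 = 0, so β = Σxᵢyᵢ / (Σxᵢ² + σ²/τ²).
Σxᵢyᵢ = 3·6 + 3·7 + 6·11 + 2·4 + 5·9 = 158; Σxᵢ² = 83; σ²/τ² = 4.
β̂_MAP = 158 / (83 + 4) = 158/87 ≈ 1.816.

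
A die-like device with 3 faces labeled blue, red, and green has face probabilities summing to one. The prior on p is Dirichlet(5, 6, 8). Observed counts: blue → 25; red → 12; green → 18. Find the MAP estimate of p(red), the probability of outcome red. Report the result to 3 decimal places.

The posterior is Dirichlet(αᵢ + nᵢ) = Dirichlet(30, 18, 26).
For a Dirichlet(a₁,…,a_K) with all aᵢ > 1, the mode has j-th component (aⱼ − 1)/(Σaᵢ − K).
Here Σaᵢ = 74 and K = 3, so p(red) = (18 − 1)/(74 − 3) = 17/71 ≈ 0.239.

MAP estimate of p(red) = 0.239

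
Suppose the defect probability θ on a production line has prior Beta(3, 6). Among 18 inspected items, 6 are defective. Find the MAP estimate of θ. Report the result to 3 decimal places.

Prior: Beta(3, 6).
Data: 6 successes in 18 trials. The binomial likelihood contributes θ^6(1−θ)^12, so the posterior is Beta(3+6, 6+12) = Beta(9, 18).
For Beta(a, b) with a, b > 1 the mode is (a−1)/(a+b−2) = 8/25 ≈ 0.320.

θ̂_MAP = 0.320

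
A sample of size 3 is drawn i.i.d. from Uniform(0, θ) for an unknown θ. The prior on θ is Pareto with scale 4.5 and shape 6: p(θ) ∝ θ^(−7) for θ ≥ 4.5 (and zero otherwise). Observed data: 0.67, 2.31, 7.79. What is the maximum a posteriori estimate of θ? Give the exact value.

θ̂_MAP = 7.79

The Uniform(0, θ) likelihood is θ^(−n) for θ ≥ max(xᵢ), zero otherwise. Here max(xᵢ) = 7.79.
Posterior ∝ θ^(−7) · θ^(−3) = θ^(−10) on θ ≥ max(4.5, 7.79) = 7.79.
This density is strictly decreasing in θ, so the posterior mode lies at the lower boundary of the support.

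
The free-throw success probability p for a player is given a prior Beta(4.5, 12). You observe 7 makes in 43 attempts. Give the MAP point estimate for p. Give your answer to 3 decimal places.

p̂_MAP = 0.183

Prior: Beta(4.5, 12).
Data: 7 successes in 43 trials. The binomial likelihood contributes p^7(1−p)^36, so the posterior is Beta(4.5+7, 12+36) = Beta(11.5, 48).
For Beta(a, b) with a, b > 1 the mode is (a−1)/(a+b−2) = 10.5/57.5 ≈ 0.183.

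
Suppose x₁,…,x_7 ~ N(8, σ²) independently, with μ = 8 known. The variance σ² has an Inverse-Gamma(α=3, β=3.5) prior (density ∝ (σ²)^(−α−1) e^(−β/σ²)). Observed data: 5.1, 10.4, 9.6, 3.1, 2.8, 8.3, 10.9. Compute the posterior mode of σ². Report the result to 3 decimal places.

Sum of squared deviations about the known mean: SS = (5.1−8)² + (10.4−8)² + (9.6−8)² + (3.1−8)² + (2.8−8)² + (8.3−8)² + (10.9−8)² = 76.28.
The Normal likelihood contributes (σ²)^(−n/2) exp(−SS/(2σ²)), so the posterior is Inverse-Gamma(α + n/2, β + SS/2) = Inverse-Gamma(6.5, 41.64).
The mode of Inverse-Gamma(a, b) is b/(a+1) = 41.64/7.5 ≈ 5.552.

σ̂²_MAP = 5.552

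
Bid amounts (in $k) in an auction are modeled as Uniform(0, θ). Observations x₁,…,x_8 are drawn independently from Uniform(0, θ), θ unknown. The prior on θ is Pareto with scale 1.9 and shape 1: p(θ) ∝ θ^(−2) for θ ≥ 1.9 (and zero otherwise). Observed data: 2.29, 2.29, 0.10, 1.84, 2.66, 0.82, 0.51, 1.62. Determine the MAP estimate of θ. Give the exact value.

The Uniform(0, θ) likelihood is θ^(−n) for θ ≥ max(xᵢ), zero otherwise. Here max(xᵢ) = 2.66.
Posterior ∝ θ^(−2) · θ^(−8) = θ^(−10) on θ ≥ max(1.9, 2.66) = 2.66.
This density is strictly decreasing in θ, so the posterior mode lies at the lower boundary of the support.

θ̂_MAP = 2.66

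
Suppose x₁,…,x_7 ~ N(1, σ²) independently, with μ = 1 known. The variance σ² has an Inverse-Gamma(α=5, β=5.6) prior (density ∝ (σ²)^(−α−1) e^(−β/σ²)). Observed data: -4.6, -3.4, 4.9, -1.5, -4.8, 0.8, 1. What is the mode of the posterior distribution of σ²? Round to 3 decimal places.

σ̂²_MAP = 6.161

Sum of squared deviations about the known mean: SS = (-4.6−1)² + (-3.4−1)² + (4.9−1)² + (-1.5−1)² + (-4.8−1)² + (0.8−1)² + (1−1)² = 105.86.
The Normal likelihood contributes (σ²)^(−n/2) exp(−SS/(2σ²)), so the posterior is Inverse-Gamma(α + n/2, β + SS/2) = Inverse-Gamma(8.5, 58.53).
The mode of Inverse-Gamma(a, b) is b/(a+1) = 58.53/9.5 ≈ 6.161.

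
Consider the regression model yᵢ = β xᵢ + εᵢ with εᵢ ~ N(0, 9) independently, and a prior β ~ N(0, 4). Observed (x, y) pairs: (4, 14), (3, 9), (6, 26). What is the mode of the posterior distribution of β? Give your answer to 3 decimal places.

β̂_MAP = 3.779

log p(β | y) = −Σ(yᵢ − βxᵢ)²/(2·9) − β²/(2·4) + const.
Setting the derivative to zero: Σxᵢ(yᵢ − βxᵢ)/9 − β/4 = 0, so β = Σxᵢyᵢ / (Σxᵢ² + σ²/τ²).
Σxᵢyᵢ = 4·14 + 3·9 + 6·26 = 239; Σxᵢ² = 61; σ²/τ² = 2.25.
β̂_MAP = 239 / (61 + 2.25) = 239/63.25 ≈ 3.779.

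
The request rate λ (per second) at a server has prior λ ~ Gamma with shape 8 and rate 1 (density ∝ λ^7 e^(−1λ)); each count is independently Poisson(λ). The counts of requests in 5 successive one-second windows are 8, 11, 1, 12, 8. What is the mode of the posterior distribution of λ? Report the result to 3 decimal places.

λ̂_MAP = 7.833

Σxᵢ = 8+11+1+12+8 = 40, with n = 5.
Posterior ∝ λ^7e^(−1λ) · λ^40e^(−5λ) = λ^47e^(−6λ), i.e. Gamma(shape=48, rate=6).
The mode of a Gamma(a, b) with a ≥ 1 (shape–rate) is (a−1)/b = 47/6 ≈ 7.833.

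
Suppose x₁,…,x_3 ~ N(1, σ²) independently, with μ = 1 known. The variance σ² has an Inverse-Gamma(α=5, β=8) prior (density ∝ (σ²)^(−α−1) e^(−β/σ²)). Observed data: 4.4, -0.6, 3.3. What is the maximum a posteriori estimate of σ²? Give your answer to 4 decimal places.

σ̂²_MAP = 2.3607

Sum of squared deviations about the known mean: SS = (4.4−1)² + (-0.6−1)² + (3.3−1)² = 19.41.
The Normal likelihood contributes (σ²)^(−n/2) exp(−SS/(2σ²)), so the posterior is Inverse-Gamma(α + n/2, β + SS/2) = Inverse-Gamma(6.5, 17.705).
The mode of Inverse-Gamma(a, b) is b/(a+1) = 17.705/7.5 ≈ 2.3607.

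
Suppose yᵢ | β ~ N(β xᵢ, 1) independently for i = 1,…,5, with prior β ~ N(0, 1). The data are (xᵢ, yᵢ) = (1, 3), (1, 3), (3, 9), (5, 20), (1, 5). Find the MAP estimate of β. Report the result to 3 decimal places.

β̂_MAP = 3.632

log p(β | y) = −Σ(yᵢ − βxᵢ)²/(2·1) − β²/(2·1) + const.
Setting the derivative to zero: Σxᵢ(yᵢ − βxᵢ)/1 − β/1 = 0, so β = Σxᵢyᵢ / (Σxᵢ² + σ²/τ²).
Σxᵢyᵢ = 1·3 + 1·3 + 3·9 + 5·20 + 1·5 = 138; Σxᵢ² = 37; σ²/τ² = 1.
β̂_MAP = 138 / (37 + 1) = 138/38 ≈ 3.632.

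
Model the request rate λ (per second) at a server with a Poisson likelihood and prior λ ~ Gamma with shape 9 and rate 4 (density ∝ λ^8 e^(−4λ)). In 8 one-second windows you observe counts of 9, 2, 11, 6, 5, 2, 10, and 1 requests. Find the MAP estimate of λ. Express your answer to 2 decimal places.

λ̂_MAP = 4.50

Σxᵢ = 9+2+11+6+5+2+10+1 = 46, with n = 8.
Posterior ∝ λ^8e^(−4λ) · λ^46e^(−8λ) = λ^54e^(−12λ), i.e. Gamma(shape=55, rate=12).
The mode of a Gamma(a, b) with a ≥ 1 (shape–rate) is (a−1)/b = 54/12 ≈ 4.50.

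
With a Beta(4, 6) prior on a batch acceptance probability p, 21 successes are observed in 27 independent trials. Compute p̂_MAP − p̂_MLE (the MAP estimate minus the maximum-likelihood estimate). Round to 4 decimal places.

MAP − MLE = -0.0921

Posterior is Beta(25, 12); MAP = (25−1)/(37−2) = 24/35 ≈ 0.68571.
MLE ignores the prior: p̂_MLE = k/n = 21/27 ≈ 0.77778.
Difference = 24/35 − 21/27 = -29/315 ≈ -0.0921.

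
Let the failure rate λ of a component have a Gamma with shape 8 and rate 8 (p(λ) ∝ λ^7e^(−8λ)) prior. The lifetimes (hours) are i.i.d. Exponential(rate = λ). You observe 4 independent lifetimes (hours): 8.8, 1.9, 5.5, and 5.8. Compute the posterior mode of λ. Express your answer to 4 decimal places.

λ̂_MAP = 0.3667

The Exponential(rate=λ) likelihood is ∝ λ^n e^(−λΣtᵢ). Here n = 4 and Σtᵢ = 8.8 + 1.9 + 5.5 + 5.8 = 22.
Posterior ∝ λ^7e^(−8λ) · λ^4e^(−22λ) = λ^11e^(−30λ), i.e. Gamma(12, 30).
Mode = (a−1)/b = 11/30 ≈ 0.3667.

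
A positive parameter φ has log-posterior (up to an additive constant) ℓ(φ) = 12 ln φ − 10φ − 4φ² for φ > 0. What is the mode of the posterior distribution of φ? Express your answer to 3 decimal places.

φ̂_MAP = 0.750

ℓ'(φ) = 12/φ − 10 − 8φ. Setting this to zero and multiplying by φ: 8φ² + 10φ − 12 = 0.
φ = (−10 + √(10² + 4·8·12)) / (2·8) = (−10 + √484) / 16 = (−10 + 22)/16 = 3/4.
ℓ''(φ) = −12/φ² − 8 < 0, confirming a maximum.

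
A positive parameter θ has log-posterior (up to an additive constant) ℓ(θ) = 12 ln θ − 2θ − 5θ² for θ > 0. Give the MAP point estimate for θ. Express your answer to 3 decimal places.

ℓ'(θ) = 12/θ − 2 − 10θ. Setting this to zero and multiplying by θ: 10θ² + 2θ − 12 = 0.
θ = (−2 + √(2² + 4·10·12)) / (2·10) = (−2 + √484) / 20 = (−2 + 22)/20 = 1.
ℓ''(θ) = −12/θ² − 10 < 0, confirming a maximum.

θ̂_MAP = 1.000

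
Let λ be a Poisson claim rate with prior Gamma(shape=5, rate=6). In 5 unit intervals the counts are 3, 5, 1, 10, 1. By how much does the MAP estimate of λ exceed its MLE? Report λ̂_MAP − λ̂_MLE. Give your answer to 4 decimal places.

Σxᵢ = 20. Posterior is Gamma(25, 11); MAP = (25−1)/11 = 24/11 ≈ 2.18182.
MLE = x̄ = 20/5 ≈ 4.00000.
Difference = 24/11 − 20/5 = -20/11 ≈ -1.8182.

MAP − MLE = -1.8182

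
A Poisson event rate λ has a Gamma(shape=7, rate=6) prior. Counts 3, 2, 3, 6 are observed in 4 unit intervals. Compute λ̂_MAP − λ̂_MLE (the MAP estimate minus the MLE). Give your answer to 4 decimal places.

Σxᵢ = 14. Posterior is Gamma(21, 10); MAP = (21−1)/10 = 20/10 ≈ 2.00000.
MLE = x̄ = 14/4 ≈ 3.50000.
Difference = 20/10 − 14/4 = -3/2 ≈ -1.5000.

MAP − MLE = -1.5000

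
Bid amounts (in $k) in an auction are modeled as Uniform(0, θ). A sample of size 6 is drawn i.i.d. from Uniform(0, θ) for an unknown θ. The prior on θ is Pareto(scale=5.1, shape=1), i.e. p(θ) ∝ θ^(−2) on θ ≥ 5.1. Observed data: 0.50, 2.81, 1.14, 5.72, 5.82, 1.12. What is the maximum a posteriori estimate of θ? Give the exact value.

The Uniform(0, θ) likelihood is θ^(−n) for θ ≥ max(xᵢ), zero otherwise. Here max(xᵢ) = 5.82.
Posterior ∝ θ^(−2) · θ^(−6) = θ^(−8) on θ ≥ max(5.1, 5.82) = 5.82.
This density is strictly decreasing in θ, so the posterior mode lies at the lower boundary of the support.

θ̂_MAP = 5.82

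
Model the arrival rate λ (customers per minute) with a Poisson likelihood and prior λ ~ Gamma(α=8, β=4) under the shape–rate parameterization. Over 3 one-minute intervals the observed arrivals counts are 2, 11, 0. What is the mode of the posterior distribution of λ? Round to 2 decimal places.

Σxᵢ = 2+11+0 = 13, with n = 3.
Posterior ∝ λ^7e^(−4λ) · λ^13e^(−3λ) = λ^20e^(−7λ), i.e. Gamma(shape=21, rate=7).
The mode of a Gamma(a, b) with a ≥ 1 (shape–rate) is (a−1)/b = 20/7 ≈ 2.86.

λ̂_MAP = 2.86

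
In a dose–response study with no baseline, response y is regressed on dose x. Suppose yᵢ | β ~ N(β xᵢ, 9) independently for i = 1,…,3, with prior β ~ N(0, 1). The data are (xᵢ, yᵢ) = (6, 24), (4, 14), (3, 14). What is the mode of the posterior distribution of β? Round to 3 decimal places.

log p(β | y) = −Σ(yᵢ − βxᵢ)²/(2·9) − β²/(2·1) + const.
Setting the derivative to zero: Σxᵢ(yᵢ − βxᵢ)/9 − β/1 = 0, so β = Σxᵢyᵢ / (Σxᵢ² + σ²/τ²).
Σxᵢyᵢ = 6·24 + 4·14 + 3·14 = 242; Σxᵢ² = 61; σ²/τ² = 9.
β̂_MAP = 242 / (61 + 9) = 242/70 ≈ 3.457.

β̂_MAP = 3.457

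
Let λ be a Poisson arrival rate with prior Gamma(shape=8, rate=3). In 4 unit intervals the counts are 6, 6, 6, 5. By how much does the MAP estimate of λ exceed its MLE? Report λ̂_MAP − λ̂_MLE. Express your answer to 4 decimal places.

Σxᵢ = 23. Posterior is Gamma(31, 7); MAP = (31−1)/7 = 30/7 ≈ 4.28571.
MLE = x̄ = 23/4 ≈ 5.75000.
Difference = 30/7 − 23/4 = -41/28 ≈ -1.4643.

MAP − MLE = -1.4643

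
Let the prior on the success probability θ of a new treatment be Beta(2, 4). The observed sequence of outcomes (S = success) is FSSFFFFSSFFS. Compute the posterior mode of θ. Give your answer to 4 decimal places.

θ̂_MAP = 0.3750

Prior: Beta(2, 4).
Data: 5 successes in 12 trials (from the sequence). The binomial likelihood contributes θ^5(1−θ)^7, so the posterior is Beta(2+5, 4+7) = Beta(7, 11).
For Beta(a, b) with a, b > 1 the mode is (a−1)/(a+b−2) = 6/16 ≈ 0.3750.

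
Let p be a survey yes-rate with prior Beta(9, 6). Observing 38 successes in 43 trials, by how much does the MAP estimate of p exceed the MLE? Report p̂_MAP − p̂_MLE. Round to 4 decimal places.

MAP − MLE = -0.0623

Posterior is Beta(47, 11); MAP = (47−1)/(58−2) = 46/56 ≈ 0.82143.
MLE ignores the prior: p̂_MLE = k/n = 38/43 ≈ 0.88372.
Difference = 46/56 − 38/43 = -75/1204 ≈ -0.0623.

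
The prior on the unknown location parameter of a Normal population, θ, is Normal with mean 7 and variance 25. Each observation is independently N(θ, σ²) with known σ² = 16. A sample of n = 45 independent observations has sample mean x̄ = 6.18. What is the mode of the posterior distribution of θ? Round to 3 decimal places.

n = 45, x̄ = 6.18.
For a Normal prior and Normal likelihood with known variance, the posterior is Normal; its mode equals its mean, the precision-weighted average.
Prior precision 1/σ₀² = 1/25 = 0.04; data precision n/σ² = 45/16 = 2.8125.
θ̂ = (0.04·7 + 2.8125·6.18) / (0.04 + 2.8125) = 17.66125/2.8525 = 14129/2282 ≈ 6.191.

θ̂_MAP = 6.191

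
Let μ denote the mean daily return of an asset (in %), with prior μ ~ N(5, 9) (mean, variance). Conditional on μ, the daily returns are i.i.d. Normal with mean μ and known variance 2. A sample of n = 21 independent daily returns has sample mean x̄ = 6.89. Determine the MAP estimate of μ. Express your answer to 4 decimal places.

μ̂_MAP = 6.8702

n = 21, x̄ = 6.89.
For a Normal prior and Normal likelihood with known variance, the posterior is Normal; its mode equals its mean, the precision-weighted average.
Prior precision 1/σ₀² = 1/9; data precision n/σ² = 21/2 = 10.5.
μ̂ = ((1/9)·5 + 10.5·6.89) / (1/9 + 10.5) = (131221/1800)/(191/18) = 131221/19100 ≈ 6.8702.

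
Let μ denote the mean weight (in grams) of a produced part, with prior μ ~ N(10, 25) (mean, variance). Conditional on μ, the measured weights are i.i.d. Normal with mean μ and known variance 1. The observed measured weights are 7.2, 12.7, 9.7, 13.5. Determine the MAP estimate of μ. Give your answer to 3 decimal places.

μ̂_MAP = 10.767

n = 4; x̄ = (7.2 + 12.7 + 9.7 + 13.5)/4 = 43.1/4 = 10.775.
For a Normal prior and Normal likelihood with known variance, the posterior is Normal; its mode equals its mean, the precision-weighted average.
Prior precision 1/σ₀² = 1/25 = 0.04; data precision n/σ² = 4/1 = 4.
μ̂ = (0.04·10 + 4·10.775) / (0.04 + 4) = 43.5/4.04 = 2175/202 ≈ 10.767.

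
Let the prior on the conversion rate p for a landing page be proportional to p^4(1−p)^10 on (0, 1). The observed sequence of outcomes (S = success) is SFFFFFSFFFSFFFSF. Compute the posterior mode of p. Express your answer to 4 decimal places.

The prior density ∝ p^4(1−p)^10 is the kernel of Beta(5, 11).
Data: 4 successes in 16 trials (from the sequence). The binomial likelihood contributes p^4(1−p)^12, so the posterior is Beta(5+4, 11+12) = Beta(9, 23).
For Beta(a, b) with a, b > 1 the mode is (a−1)/(a+b−2) = 8/30 ≈ 0.2667.

p̂_MAP = 0.2667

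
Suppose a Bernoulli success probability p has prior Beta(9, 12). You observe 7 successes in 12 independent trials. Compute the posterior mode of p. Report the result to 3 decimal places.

p̂_MAP = 0.484

Prior: Beta(9, 12).
Data: 7 successes in 12 trials. The binomial likelihood contributes p^7(1−p)^5, so the posterior is Beta(9+7, 12+5) = Beta(16, 17).
For Beta(a, b) with a, b > 1 the mode is (a−1)/(a+b−2) = 15/31 ≈ 0.484.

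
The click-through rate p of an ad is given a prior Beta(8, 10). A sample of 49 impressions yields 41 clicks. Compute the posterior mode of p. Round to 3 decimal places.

Prior: Beta(8, 10).
Data: 41 successes in 49 trials. The binomial likelihood contributes p^41(1−p)^8, so the posterior is Beta(8+41, 10+8) = Beta(49, 18).
For Beta(a, b) with a, b > 1 the mode is (a−1)/(a+b−2) = 48/65 ≈ 0.738.

p̂_MAP = 0.738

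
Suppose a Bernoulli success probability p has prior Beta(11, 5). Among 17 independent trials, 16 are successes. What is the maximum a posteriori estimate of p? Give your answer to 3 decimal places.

Prior: Beta(11, 5).
Data: 16 successes in 17 trials. The binomial likelihood contributes p^16(1−p)^1, so the posterior is Beta(11+16, 5+1) = Beta(27, 6).
For Beta(a, b) with a, b > 1 the mode is (a−1)/(a+b−2) = 26/31 ≈ 0.839.

p̂_MAP = 0.839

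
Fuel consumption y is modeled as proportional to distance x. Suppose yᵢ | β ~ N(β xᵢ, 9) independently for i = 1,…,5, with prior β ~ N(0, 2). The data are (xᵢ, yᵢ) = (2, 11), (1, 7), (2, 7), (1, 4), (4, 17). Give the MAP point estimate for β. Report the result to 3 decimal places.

β̂_MAP = 3.770

log p(β | y) = −Σ(yᵢ − βxᵢ)²/(2·9) − β²/(2·2) + const.
Setting the derivative to zero: Σxᵢ(yᵢ − βxᵢ)/9 − β/2 = 0, so β = Σxᵢyᵢ / (Σxᵢ² + σ²/τ²).
Σxᵢyᵢ = 2·11 + 1·7 + 2·7 + 1·4 + 4·17 = 115; Σxᵢ² = 26; σ²/τ² = 4.5.
β̂_MAP = 115 / (26 + 4.5) = 115/30.5 ≈ 3.770.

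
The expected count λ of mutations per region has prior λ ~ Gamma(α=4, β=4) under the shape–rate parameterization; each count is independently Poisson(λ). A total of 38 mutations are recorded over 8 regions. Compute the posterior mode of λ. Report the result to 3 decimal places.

λ̂_MAP = 3.417

Σxᵢ = 38, n = 8.
Posterior ∝ λ^3e^(−4λ) · λ^38e^(−8λ) = λ^41e^(−12λ), i.e. Gamma(shape=42, rate=12).
The mode of a Gamma(a, b) with a ≥ 1 (shape–rate) is (a−1)/b = 41/12 ≈ 3.417.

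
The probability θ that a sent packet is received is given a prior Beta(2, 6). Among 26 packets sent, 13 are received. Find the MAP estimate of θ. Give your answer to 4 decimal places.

Prior: Beta(2, 6).
Data: 13 successes in 26 trials. The binomial likelihood contributes θ^13(1−θ)^13, so the posterior is Beta(2+13, 6+13) = Beta(15, 19).
For Beta(a, b) with a, b > 1 the mode is (a−1)/(a+b−2) = 14/32 ≈ 0.4375.

θ̂_MAP = 0.4375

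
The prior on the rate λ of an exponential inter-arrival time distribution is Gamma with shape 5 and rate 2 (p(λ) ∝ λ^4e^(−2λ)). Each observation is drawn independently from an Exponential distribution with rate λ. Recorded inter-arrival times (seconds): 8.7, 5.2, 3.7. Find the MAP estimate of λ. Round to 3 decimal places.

The Exponential(rate=λ) likelihood is ∝ λ^n e^(−λΣtᵢ). Here n = 3 and Σtᵢ = 8.7 + 5.2 + 3.7 = 17.6.
Posterior ∝ λ^4e^(−2λ) · λ^3e^(−17.6λ) = λ^7e^(−19.6λ), i.e. Gamma(8, 19.6).
Mode = (a−1)/b = 7/19.6 ≈ 0.357.

λ̂_MAP = 0.357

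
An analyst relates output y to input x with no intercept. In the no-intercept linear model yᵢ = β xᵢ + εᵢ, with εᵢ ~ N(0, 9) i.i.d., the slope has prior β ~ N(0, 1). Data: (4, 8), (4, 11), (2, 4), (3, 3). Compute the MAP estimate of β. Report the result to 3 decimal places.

β̂_MAP = 1.722

log p(β | y) = −Σ(yᵢ − βxᵢ)²/(2·9) − β²/(2·1) + const.
Setting the derivative to zero: Σxᵢ(yᵢ − βxᵢ)/9 − β/1 = 0, so β = Σxᵢyᵢ / (Σxᵢ² + σ²/τ²).
Σxᵢyᵢ = 4·8 + 4·11 + 2·4 + 3·3 = 93; Σxᵢ² = 45; σ²/τ² = 9.
β̂_MAP = 93 / (45 + 9) = 93/54 ≈ 1.722.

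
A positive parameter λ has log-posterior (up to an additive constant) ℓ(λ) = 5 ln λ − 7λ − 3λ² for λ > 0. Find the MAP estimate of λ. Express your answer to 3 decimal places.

ℓ'(λ) = 5/λ − 7 − 6λ. Setting this to zero and multiplying by λ: 6λ² + 7λ − 5 = 0.
λ = (−7 + √(7² + 4·6·5)) / (2·6) = (−7 + √169) / 12 = (−7 + 13)/12 = 1/2.
ℓ''(λ) = −5/λ² − 6 < 0, confirming a maximum.

λ̂_MAP = 0.500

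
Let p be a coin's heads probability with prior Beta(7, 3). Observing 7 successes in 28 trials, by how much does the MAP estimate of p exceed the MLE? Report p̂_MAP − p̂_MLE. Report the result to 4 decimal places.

Posterior is Beta(14, 24); MAP = (14−1)/(38−2) = 13/36 ≈ 0.36111.
MLE ignores the prior: p̂_MLE = k/n = 7/28 ≈ 0.25000.
Difference = 13/36 − 7/28 = 1/9 ≈ 0.1111.

MAP − MLE = 0.1111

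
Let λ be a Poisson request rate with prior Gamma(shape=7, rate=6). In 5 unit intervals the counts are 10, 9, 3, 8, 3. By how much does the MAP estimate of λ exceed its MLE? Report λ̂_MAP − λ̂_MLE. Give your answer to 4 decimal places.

Σxᵢ = 33. Posterior is Gamma(40, 11); MAP = (40−1)/11 = 39/11 ≈ 3.54545.
MLE = x̄ = 33/5 ≈ 6.60000.
Difference = 39/11 − 33/5 = -168/55 ≈ -3.0545.

MAP − MLE = -3.0545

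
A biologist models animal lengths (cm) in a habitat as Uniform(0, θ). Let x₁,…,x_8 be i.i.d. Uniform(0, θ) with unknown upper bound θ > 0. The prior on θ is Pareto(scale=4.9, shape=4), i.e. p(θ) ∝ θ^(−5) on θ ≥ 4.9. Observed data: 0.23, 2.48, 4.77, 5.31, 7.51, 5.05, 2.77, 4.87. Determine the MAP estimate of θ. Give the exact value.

θ̂_MAP = 7.51

The Uniform(0, θ) likelihood is θ^(−n) for θ ≥ max(xᵢ), zero otherwise. Here max(xᵢ) = 7.51.
Posterior ∝ θ^(−5) · θ^(−8) = θ^(−13) on θ ≥ max(4.9, 7.51) = 7.51.
This density is strictly decreasing in θ, so the posterior mode lies at the lower boundary of the support.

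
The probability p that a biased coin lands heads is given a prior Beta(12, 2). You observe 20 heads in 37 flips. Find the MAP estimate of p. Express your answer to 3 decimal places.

p̂_MAP = 0.633

Prior: Beta(12, 2).
Data: 20 successes in 37 trials. The binomial likelihood contributes p^20(1−p)^17, so the posterior is Beta(12+20, 2+17) = Beta(32, 19).
For Beta(a, b) with a, b > 1 the mode is (a−1)/(a+b−2) = 31/49 ≈ 0.633.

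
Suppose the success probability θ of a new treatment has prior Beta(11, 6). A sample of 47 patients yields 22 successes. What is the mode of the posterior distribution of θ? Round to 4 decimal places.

Prior: Beta(11, 6).
Data: 22 successes in 47 trials. The binomial likelihood contributes θ^22(1−θ)^25, so the posterior is Beta(11+22, 6+25) = Beta(33, 31).
For Beta(a, b) with a, b > 1 the mode is (a−1)/(a+b−2) = 32/62 ≈ 0.5161.

θ̂_MAP = 0.5161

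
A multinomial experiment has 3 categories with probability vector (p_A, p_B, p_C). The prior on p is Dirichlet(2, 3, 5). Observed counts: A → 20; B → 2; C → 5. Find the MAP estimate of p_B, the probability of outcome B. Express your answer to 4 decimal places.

MAP estimate of p_B = 0.1176

The posterior is Dirichlet(αᵢ + nᵢ) = Dirichlet(22, 5, 10).
For a Dirichlet(a₁,…,a_K) with all aᵢ > 1, the mode has j-th component (aⱼ − 1)/(Σaᵢ − K).
Here Σaᵢ = 37 and K = 3, so p_B = (5 − 1)/(37 − 3) = 4/34 ≈ 0.1176.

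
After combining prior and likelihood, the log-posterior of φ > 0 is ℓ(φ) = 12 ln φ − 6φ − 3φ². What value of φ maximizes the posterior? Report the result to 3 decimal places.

ℓ'(φ) = 12/φ − 6 − 6φ. Setting this to zero and multiplying by φ: 6φ² + 6φ − 12 = 0.
φ = (−6 + √(6² + 4·6·12)) / (2·6) = (−6 + √324) / 12 = (−6 + 18)/12 = 1.
ℓ''(φ) = −12/φ² − 6 < 0, confirming a maximum.

φ̂_MAP = 1.000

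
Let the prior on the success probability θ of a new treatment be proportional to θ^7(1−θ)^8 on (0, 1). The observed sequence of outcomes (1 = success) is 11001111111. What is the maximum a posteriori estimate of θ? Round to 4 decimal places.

θ̂_MAP = 0.6154

The prior density ∝ θ^7(1−θ)^8 is the kernel of Beta(8, 9).
Data: 9 successes in 11 trials (from the sequence). The binomial likelihood contributes θ^9(1−θ)^2, so the posterior is Beta(8+9, 9+2) = Beta(17, 11).
For Beta(a, b) with a, b > 1 the mode is (a−1)/(a+b−2) = 16/26 ≈ 0.6154.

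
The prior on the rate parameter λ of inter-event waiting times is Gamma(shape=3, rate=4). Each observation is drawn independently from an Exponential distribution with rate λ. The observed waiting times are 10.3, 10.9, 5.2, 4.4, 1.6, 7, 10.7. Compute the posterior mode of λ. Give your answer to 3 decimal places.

λ̂_MAP = 0.166

The Exponential(rate=λ) likelihood is ∝ λ^n e^(−λΣtᵢ). Here n = 7 and Σtᵢ = 10.3 + 10.9 + 5.2 + 4.4 + 1.6 + 7 + 10.7 = 50.1.
Posterior ∝ λ^2e^(−4λ) · λ^7e^(−50.1λ) = λ^9e^(−54.1λ), i.e. Gamma(10, 54.1).
Mode = (a−1)/b = 9/54.1 ≈ 0.166.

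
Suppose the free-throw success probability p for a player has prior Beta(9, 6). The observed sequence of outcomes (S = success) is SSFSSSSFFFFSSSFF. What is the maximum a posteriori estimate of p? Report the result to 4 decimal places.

Prior: Beta(9, 6).
Data: 9 successes in 16 trials (from the sequence). The binomial likelihood contributes p^9(1−p)^7, so the posterior is Beta(9+9, 6+7) = Beta(18, 13).
For Beta(a, b) with a, b > 1 the mode is (a−1)/(a+b−2) = 17/29 ≈ 0.5862.

p̂_MAP = 0.5862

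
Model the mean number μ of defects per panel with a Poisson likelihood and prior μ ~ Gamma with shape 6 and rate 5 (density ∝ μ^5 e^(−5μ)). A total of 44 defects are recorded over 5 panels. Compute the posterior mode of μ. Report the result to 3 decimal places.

μ̂_MAP = 4.900

Σxᵢ = 44, n = 5.
Posterior ∝ μ^5e^(−5μ) · μ^44e^(−5μ) = μ^49e^(−10μ), i.e. Gamma(shape=50, rate=10).
The mode of a Gamma(a, b) with a ≥ 1 (shape–rate) is (a−1)/b = 49/10 ≈ 4.900.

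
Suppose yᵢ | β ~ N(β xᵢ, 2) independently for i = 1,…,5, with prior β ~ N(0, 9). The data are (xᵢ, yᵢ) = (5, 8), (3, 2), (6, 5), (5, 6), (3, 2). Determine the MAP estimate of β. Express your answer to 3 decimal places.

β̂_MAP = 1.075

log p(β | y) = −Σ(yᵢ − βxᵢ)²/(2·2) − β²/(2·9) + const.
Setting the derivative to zero: Σxᵢ(yᵢ − βxᵢ)/2 − β/9 = 0, so β = Σxᵢyᵢ / (Σxᵢ² + σ²/τ²).
Σxᵢyᵢ = 5·8 + 3·2 + 6·5 + 5·6 + 3·2 = 112; Σxᵢ² = 104; σ²/τ² = 2/9.
β̂_MAP = 112 / (104 + 2/9) = 112/(938/9) = 72/67 ≈ 1.075.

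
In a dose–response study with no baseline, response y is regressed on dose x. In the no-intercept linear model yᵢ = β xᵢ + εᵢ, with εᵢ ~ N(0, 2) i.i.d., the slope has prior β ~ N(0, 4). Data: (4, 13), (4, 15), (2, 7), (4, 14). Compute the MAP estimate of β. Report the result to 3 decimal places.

β̂_MAP = 3.467

log p(β | y) = −Σ(yᵢ − βxᵢ)²/(2·2) − β²/(2·4) + const.
Setting the derivative to zero: Σxᵢ(yᵢ − βxᵢ)/2 − β/4 = 0, so β = Σxᵢyᵢ / (Σxᵢ² + σ²/τ²).
Σxᵢyᵢ = 4·13 + 4·15 + 2·7 + 4·14 = 182; Σxᵢ² = 52; σ²/τ² = 0.5.
β̂_MAP = 182 / (52 + 0.5) = 182/52.5 ≈ 3.467.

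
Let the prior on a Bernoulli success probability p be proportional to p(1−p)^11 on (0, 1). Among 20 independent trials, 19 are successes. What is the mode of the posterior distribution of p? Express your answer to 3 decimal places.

The prior density ∝ p(1−p)^11 is the kernel of Beta(2, 12).
Data: 19 successes in 20 trials. The binomial likelihood contributes p^19(1−p)^1, so the posterior is Beta(2+19, 12+1) = Beta(21, 13).
For Beta(a, b) with a, b > 1 the mode is (a−1)/(a+b−2) = 20/32 ≈ 0.625.

p̂_MAP = 0.625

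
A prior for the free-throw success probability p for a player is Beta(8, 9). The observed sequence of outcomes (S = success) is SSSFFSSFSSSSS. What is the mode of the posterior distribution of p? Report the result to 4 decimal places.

p̂_MAP = 0.6071

Prior: Beta(8, 9).
Data: 10 successes in 13 trials (from the sequence). The binomial likelihood contributes p^10(1−p)^3, so the posterior is Beta(8+10, 9+3) = Beta(18, 12).
For Beta(a, b) with a, b > 1 the mode is (a−1)/(a+b−2) = 17/28 ≈ 0.6071.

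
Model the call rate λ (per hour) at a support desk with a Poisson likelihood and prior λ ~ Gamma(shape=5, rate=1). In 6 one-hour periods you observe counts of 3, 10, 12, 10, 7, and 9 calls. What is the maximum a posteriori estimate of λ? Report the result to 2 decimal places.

Σxᵢ = 3+10+12+10+7+9 = 51, with n = 6.
Posterior ∝ λ^4e^(−1λ) · λ^51e^(−6λ) = λ^55e^(−7λ), i.e. Gamma(shape=56, rate=7).
The mode of a Gamma(a, b) with a ≥ 1 (shape–rate) is (a−1)/b = 55/7 ≈ 7.86.

λ̂_MAP = 7.86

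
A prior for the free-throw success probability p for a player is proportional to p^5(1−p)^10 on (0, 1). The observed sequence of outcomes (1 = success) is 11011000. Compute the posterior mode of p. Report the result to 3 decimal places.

The prior density ∝ p^5(1−p)^10 is the kernel of Beta(6, 11).
Data: 4 successes in 8 trials (from the sequence). The binomial likelihood contributes p^4(1−p)^4, so the posterior is Beta(6+4, 11+4) = Beta(10, 15).
For Beta(a, b) with a, b > 1 the mode is (a−1)/(a+b−2) = 9/23 ≈ 0.391.

p̂_MAP = 0.391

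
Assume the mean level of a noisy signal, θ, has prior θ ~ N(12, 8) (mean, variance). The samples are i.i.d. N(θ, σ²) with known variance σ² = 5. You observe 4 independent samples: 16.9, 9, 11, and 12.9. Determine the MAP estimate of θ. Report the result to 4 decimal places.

θ̂_MAP = 12.3892

n = 4; x̄ = (16.9 + 9 + 11 + 12.9)/4 = 49.8/4 = 12.45.
For a Normal prior and Normal likelihood with known variance, the posterior is Normal; its mode equals its mean, the precision-weighted average.
Prior precision 1/σ₀² = 1/8 = 0.125; data precision n/σ² = 4/5 = 0.8.
θ̂ = (0.125·12 + 0.8·12.45) / (0.125 + 0.8) = 11.46/0.925 = 2292/185 ≈ 12.3892.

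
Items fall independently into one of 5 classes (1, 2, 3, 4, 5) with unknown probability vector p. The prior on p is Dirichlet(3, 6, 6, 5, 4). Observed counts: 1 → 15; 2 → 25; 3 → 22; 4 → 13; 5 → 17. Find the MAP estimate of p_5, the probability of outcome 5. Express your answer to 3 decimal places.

The posterior is Dirichlet(αᵢ + nᵢ) = Dirichlet(18, 31, 28, 18, 21).
For a Dirichlet(a₁,…,a_K) with all aᵢ > 1, the mode has j-th component (aⱼ − 1)/(Σaᵢ − K).
Here Σaᵢ = 116 and K = 5, so p_5 = (21 − 1)/(116 − 5) = 20/111 ≈ 0.180.

MAP estimate: 0.180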